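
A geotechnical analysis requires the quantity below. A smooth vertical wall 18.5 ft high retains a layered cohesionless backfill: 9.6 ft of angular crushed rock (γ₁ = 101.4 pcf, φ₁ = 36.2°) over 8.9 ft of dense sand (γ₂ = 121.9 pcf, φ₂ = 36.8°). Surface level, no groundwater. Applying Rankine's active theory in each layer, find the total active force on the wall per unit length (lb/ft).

K_a1 = tan²(45°−36.2°/2) = 0.2574; K_a2 = tan²(45°−36.8°/2) = 0.2508.
Layer 1: σ at base = K_a1 γ₁ h₁ = 250.5 psf; P₁ = ½×250.5×9.6 = 1203.
Layer 2: σ_v at top = γ₁h₁ = 973.4; σ_h top = K_a2×973.4 = 244.1; σ_h base = K_a2×(973.4+121.9×8.9) = 516.2.
P₂ = ½(244.1+516.2)×8.9 = 3383. Total P_a = 1203+3383 = 4586 lb/ft.

4590 lb/ft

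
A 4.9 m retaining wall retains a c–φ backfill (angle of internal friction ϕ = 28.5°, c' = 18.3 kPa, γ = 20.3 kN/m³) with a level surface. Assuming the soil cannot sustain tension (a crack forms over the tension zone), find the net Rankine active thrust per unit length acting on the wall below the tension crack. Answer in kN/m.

12.6 kN/m

K_a = 0.3540; √K_a = 0.5949.
Tension-crack depth z_c = 2c/(γ√K_a) = 2×18.3/(20.3×0.5949) = 3.030 m.
σ_a at base = K_a γ H − 2c√K_a = 0.3540×20.3×4.9 − 2×18.3×0.5949 = 13.43 kPa.
P_a = ½ × 13.43 × (H − z_c) = 0.5×13.43×1.870 = 12.56 kN/m.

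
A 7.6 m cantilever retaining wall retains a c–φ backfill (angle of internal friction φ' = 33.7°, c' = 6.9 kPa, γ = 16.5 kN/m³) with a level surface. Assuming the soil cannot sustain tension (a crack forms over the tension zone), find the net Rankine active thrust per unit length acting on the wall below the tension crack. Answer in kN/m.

K_a = 0.2863; √K_a = 0.5351.
Tension-crack depth z_c = 2c/(γ√K_a) = 2×6.9/(16.5×0.5351) = 1.563 m.
σ_a at base = K_a γ H − 2c√K_a = 0.2863×16.5×7.6 − 2×6.9×0.5351 = 28.52 kPa.
P_a = ½ × 28.52 × (H − z_c) = 0.5×28.52×6.037 = 86.08 kN/m.

86.1 kN/m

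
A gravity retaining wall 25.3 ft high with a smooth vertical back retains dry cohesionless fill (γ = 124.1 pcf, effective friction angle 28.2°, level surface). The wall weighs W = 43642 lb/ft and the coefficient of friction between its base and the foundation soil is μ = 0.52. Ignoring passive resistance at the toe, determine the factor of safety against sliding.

K_a = tan²(45° − 28.2°/2) = 0.3582.
P_a = ½K_aγH² = 0.5×0.3582×124.1×25.3² = 14230 lb/ft, acting at H/3 = 8.433 ft above the base.
FS_sliding = μW / P_a = 0.52×43642 / 14230 = 1.595.

1.60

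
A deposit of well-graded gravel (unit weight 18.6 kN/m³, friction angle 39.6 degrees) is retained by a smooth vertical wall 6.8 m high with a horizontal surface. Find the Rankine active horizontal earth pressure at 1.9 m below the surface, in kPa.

K_a = (1 − sin φ)/(1 + sin φ) = 0.2214.
σ_h = K_a γ z = 0.2214 × 18.6 × 1.9 = 7.825 kPa.

7.83 kPa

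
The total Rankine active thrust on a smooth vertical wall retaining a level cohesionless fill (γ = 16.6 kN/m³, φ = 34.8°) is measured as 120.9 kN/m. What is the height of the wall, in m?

K_a = 0.2733. P_a = ½ K_a γ H² ⇒ H = √(2P_a/(K_a γ)).
H = √(2×120.9/(0.2733×16.6)) = 7.300 m.

7.30 m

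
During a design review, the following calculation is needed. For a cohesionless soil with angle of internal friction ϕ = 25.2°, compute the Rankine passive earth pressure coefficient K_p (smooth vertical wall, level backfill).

K_p = (1 + sin φ)/(1 − sin φ) = tan²(45° + 25.2°/2) = 2.483.

2.48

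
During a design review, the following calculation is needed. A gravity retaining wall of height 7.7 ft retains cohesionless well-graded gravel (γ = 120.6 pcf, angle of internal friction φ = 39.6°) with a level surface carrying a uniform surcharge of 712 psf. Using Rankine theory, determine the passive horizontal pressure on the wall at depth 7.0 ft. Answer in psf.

K_p = (1 + sin φ)/(1 − sin φ) = 4.516.
σ_v = γz + q = 120.6 × 7.0 + 712 = 1556 psf.
σ_h = K_p σ_v = 4.516 × 1556 = 7028 psf.

7030 psf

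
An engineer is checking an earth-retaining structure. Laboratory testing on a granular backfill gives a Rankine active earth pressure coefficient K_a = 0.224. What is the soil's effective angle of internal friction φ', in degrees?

39.3°

K_a = tan²(45° − φ/2) ⇒ 45° − φ/2 = arctan(√0.224) = 25.33°.
φ = 2(45° − 25.33°) = 39.34°.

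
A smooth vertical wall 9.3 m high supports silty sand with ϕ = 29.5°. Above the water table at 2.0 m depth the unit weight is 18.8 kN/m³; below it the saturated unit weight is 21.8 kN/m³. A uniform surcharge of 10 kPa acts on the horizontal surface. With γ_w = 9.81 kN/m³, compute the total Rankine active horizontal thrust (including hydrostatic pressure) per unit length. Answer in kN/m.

K_a = tan²(45° − φ/2) = 0.3401.
γ' = 21.8 − 9.81 = 11.99 kN/m³. h₂ = H − d_w = 7.3 m.
σ'_h: at surface K_a·q = 3.401; at WT K_a(q+γd_w) = 16.19; at base K_a(q+γd_w+γ'h₂) = 45.96 kPa.
P₁ = ½(3.401+16.19)×2.0 = 19.59; P₂ = ½(16.19+45.96)×7.3 = 226.8; P_w = ½γ_w h₂² = 261.4.
Total = 19.59+226.8+261.4 = 507.8 kN/m.

508 kN/m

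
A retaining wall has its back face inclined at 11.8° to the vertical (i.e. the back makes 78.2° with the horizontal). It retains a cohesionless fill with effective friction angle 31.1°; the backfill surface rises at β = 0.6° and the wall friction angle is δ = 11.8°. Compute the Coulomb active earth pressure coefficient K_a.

K_a = sin²(α+φ) / [sin²α · sin(α−δ) · (1 + √{sin(φ+δ)sin(φ−β) / (sin(α−δ)sin(α+β))})²].
With α = 78.2°, φ = 31.1°, δ = 11.8°, β = 0.6°: K_a = 0.3866.

0.387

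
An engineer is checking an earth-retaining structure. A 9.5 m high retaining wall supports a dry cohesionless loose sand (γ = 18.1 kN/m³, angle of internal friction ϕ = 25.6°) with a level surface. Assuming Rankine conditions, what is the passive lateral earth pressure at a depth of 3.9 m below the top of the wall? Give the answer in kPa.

178 kPa

K_p = (1 + sin φ)/(1 − sin φ) = 2.522.
σ_h = K_p γ z = 2.522 × 18.1 × 3.9 = 178.0 kPa.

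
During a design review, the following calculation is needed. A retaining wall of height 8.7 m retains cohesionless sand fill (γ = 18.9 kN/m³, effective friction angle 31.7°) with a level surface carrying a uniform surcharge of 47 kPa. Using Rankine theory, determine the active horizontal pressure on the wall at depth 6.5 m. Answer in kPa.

52.8 kPa

K_a = (1 − sin φ)/(1 + sin φ) = 0.3111.
σ_v = γz + q = 18.9 × 6.5 + 47 = 169.8 kPa.
σ_h = K_a σ_v = 0.3111 × 169.8 = 52.84 kPa.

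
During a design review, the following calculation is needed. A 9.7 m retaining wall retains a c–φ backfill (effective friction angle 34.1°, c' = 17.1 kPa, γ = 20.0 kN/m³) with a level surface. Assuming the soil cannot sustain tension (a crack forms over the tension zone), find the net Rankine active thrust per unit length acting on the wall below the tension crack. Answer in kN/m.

K_a = 0.2815; √K_a = 0.5306.
Tension-crack depth z_c = 2c/(γ√K_a) = 2×17.1/(20.0×0.5306) = 3.223 m.
σ_a at base = K_a γ H − 2c√K_a = 0.2815×20.0×9.7 − 2×17.1×0.5306 = 36.47 kPa.
P_a = ½ × 36.47 × (H − z_c) = 0.5×36.47×6.477 = 118.1 kN/m.

118 kN/m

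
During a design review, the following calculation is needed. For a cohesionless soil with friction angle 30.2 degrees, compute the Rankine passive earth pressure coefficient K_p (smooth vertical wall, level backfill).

3.02

K_p = (1 + sin φ)/(1 − sin φ) = tan²(45° + 30.2°/2) = 3.024.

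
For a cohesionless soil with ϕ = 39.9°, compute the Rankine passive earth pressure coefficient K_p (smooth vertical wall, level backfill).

4.58

K_p = (1 + sin φ)/(1 − sin φ) = tan²(45° + 39.9°/2) = 4.578.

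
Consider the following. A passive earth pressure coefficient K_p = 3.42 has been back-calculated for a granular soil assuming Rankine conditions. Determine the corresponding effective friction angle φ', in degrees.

K_p = (1+sin φ)/(1−sin φ) ⇒ sin φ = (K_p − 1)/(K_p + 1) = 0.5475.
φ = arcsin(0.5475) = 33.20°.

33.2°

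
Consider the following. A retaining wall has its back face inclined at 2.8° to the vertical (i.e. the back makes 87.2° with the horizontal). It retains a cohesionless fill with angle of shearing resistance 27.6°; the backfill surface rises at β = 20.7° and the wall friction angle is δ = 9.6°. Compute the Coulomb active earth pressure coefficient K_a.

0.517

K_a = sin²(α+φ) / [sin²α · sin(α−δ) · (1 + √{sin(φ+δ)sin(φ−β) / (sin(α−δ)sin(α+β))})²].
With α = 87.2°, φ = 27.6°, δ = 9.6°, β = 20.7°: K_a = 0.5166.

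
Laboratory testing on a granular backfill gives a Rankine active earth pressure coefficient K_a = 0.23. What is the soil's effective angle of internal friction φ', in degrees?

38.8°

K_a = tan²(45° − φ/2) ⇒ 45° − φ/2 = arctan(√0.23) = 25.62°.
φ = 2(45° − 25.62°) = 38.76°.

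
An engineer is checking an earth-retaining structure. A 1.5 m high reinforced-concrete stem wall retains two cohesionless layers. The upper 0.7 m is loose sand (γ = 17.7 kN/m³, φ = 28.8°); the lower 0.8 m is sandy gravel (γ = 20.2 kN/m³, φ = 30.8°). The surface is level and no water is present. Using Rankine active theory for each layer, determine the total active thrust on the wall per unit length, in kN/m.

6.80 kN/m

K_a1 = tan²(45°−28.8°/2) = 0.3498; K_a2 = tan²(45°−30.8°/2) = 0.3227.
Layer 1: σ at base = K_a1 γ₁ h₁ = 4.333 kPa; P₁ = ½×4.333×0.7 = 1.517.
Layer 2: σ_v at top = γ₁h₁ = 12.39; σ_h top = K_a2×12.39 = 3.998; σ_h base = K_a2×(12.39+20.2×0.8) = 9.213.
P₂ = ½(3.998+9.213)×0.8 = 5.285. Total P_a = 1.517+5.285 = 6.801 kN/m.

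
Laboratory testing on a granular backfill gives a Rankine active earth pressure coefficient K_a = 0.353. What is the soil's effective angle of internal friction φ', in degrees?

K_a = tan²(45° − φ/2) ⇒ 45° − φ/2 = arctan(√0.353) = 30.72°.
φ = 2(45° − 30.72°) = 28.57°.

28.6°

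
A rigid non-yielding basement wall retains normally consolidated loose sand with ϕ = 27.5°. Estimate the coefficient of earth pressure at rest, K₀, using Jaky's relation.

0.538

K₀ = 1 − sin φ' = 1 − sin 27.5° = 0.5383.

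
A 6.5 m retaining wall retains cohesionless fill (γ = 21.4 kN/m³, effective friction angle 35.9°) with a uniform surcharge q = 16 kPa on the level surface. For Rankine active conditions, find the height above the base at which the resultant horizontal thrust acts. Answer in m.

2.37 m

K_a = 0.2607.
Triangular part P₁ = ½K_aγH² = 117.9 at H/3 = 2.167 m; rectangular part P₂ = K_a q H = 27.12 at H/2 = 3.250 m.
ȳ = (P₁·2.167 + P₂·3.250)/(P₁+P₂) = 2.369 m.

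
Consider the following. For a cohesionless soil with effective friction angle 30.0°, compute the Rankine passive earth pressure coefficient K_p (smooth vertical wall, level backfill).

K_p = (1 + sin φ)/(1 − sin φ) = tan²(45° + 30.0°/2) = 3.000.

3.00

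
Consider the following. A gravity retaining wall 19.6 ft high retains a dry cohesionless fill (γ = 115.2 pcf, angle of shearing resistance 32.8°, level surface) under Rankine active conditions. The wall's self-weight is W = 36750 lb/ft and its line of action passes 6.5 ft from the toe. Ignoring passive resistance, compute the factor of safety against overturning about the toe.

K_a = tan²(45° − 32.8°/2) = 0.2973.
P_a = ½K_aγH² = 0.5×0.2973×115.2×19.6² = 6578 lb/ft, acting at H/3 = 6.533 ft above the base.
Overturning moment M_o = P_a × H/3 = 6578 × 6.533 = 42970.
Resisting moment M_r = W × 6.5 = 36750 × 6.5 = 238900.
FS_overturning = M_r/M_o = 238900/42970 = 5.559.

5.56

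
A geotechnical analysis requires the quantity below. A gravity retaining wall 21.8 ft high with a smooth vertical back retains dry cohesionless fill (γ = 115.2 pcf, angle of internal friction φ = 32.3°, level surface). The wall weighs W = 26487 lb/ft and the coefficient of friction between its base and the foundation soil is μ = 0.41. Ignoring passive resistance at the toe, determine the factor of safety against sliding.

1.31

K_a = tan²(45° − 32.3°/2) = 0.3035.
P_a = ½K_aγH² = 0.5×0.3035×115.2×21.8² = 8307 lb/ft, acting at H/3 = 7.267 ft above the base.
FS_sliding = μW / P_a = 0.41×26487 / 8307 = 1.307.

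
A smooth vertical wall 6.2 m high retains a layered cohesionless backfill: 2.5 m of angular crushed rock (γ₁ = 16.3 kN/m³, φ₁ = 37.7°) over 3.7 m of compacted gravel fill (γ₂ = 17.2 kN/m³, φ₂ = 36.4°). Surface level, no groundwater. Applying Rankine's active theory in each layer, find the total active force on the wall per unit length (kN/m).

80.8 kN/m

K_a1 = tan²(45°−37.7°/2) = 0.2411; K_a2 = tan²(45°−36.4°/2) = 0.2552.
Layer 1: σ at base = K_a1 γ₁ h₁ = 9.823 kPa; P₁ = ½×9.823×2.5 = 12.28.
Layer 2: σ_v at top = γ₁h₁ = 40.75; σ_h top = K_a2×40.75 = 10.40; σ_h base = K_a2×(40.75+17.2×3.7) = 26.64.
P₂ = ½(10.40+26.64)×3.7 = 68.51. Total P_a = 12.28+68.51 = 80.79 kN/m.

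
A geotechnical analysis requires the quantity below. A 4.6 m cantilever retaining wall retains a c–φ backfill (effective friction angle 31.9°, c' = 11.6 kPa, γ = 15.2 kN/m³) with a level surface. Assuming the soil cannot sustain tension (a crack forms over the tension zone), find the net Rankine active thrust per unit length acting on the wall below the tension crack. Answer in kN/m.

K_a = 0.3085; √K_a = 0.5555.
Tension-crack depth z_c = 2c/(γ√K_a) = 2×11.6/(15.2×0.5555) = 2.748 m.
σ_a at base = K_a γ H − 2c√K_a = 0.3085×15.2×4.6 − 2×11.6×0.5555 = 8.686 kPa.
P_a = ½ × 8.686 × (H − z_c) = 0.5×8.686×1.852 = 8.043 kN/m.

8.04 kN/m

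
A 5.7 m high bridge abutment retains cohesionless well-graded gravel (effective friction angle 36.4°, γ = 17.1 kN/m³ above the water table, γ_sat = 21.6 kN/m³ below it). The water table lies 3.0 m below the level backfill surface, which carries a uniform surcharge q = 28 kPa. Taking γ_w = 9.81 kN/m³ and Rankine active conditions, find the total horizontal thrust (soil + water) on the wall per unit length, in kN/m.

142 kN/m

K_a = tan²(45° − φ/2) = 0.2552.
γ' = 21.6 − 9.81 = 11.79 kN/m³. h₂ = H − d_w = 2.7 m.
σ'_h: at surface K_a·q = 7.145; at WT K_a(q+γd_w) = 20.23; at base K_a(q+γd_w+γ'h₂) = 28.36 kPa.
P₁ = ½(7.145+20.23)×3.0 = 41.07; P₂ = ½(20.23+28.36)×2.7 = 65.60; P_w = ½γ_w h₂² = 35.76.
Total = 41.07+65.60+35.76 = 142.4 kN/m.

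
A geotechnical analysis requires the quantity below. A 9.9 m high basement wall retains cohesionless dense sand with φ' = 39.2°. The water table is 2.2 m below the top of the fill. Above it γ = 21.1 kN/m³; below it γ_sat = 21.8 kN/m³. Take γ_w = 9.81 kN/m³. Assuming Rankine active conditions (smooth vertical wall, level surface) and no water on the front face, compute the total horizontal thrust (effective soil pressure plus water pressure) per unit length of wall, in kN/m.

463 kN/m

K_a = tan²(45° − φ/2) = 0.2255.
γ' = 21.8 − 9.81 = 11.99 kN/m³. Depth below WT = 7.7 m.
σ'_h at WT = K_a γ d_w = 10.47 kPa; at base = 10.47 + K_a γ' × 7.7 = 31.28 kPa.
P₁ (0–2.2 m) = ½×10.47×2.2 = 11.51. P₂ (2.2–9.9 m) = ½(10.47+31.28)×7.7 = 160.7.
P_w = ½ γ_w h₂² = 0.5×9.81×7.7² = 290.8. Total = 11.51+160.7+290.8 = 463.1 kN/m.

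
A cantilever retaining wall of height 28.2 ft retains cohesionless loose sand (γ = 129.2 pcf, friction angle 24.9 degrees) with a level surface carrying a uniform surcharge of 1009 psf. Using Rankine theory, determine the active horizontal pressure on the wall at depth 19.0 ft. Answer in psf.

K_a = (1 − sin φ)/(1 + sin φ) = 0.4074.
σ_v = γz + q = 129.2 × 19.0 + 1009 = 3464 psf.
σ_h = K_a σ_v = 0.4074 × 3464 = 1411 psf.

1410 psf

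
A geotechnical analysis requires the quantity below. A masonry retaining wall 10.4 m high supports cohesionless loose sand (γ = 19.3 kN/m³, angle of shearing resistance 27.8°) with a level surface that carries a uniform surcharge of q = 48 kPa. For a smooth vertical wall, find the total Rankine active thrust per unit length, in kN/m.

561 kN/m

K_a = tan²(45° − φ/2) = 0.3639.
Soil triangle: ½ K_a γ H² = 0.5×0.3639×19.3×10.4² = 379.8 kN/m.
Surcharge rectangle: K_a q H = 0.3639×48×10.4 = 181.7 kN/m.
Total = 379.8 + 181.7 = 561.5 kN/m.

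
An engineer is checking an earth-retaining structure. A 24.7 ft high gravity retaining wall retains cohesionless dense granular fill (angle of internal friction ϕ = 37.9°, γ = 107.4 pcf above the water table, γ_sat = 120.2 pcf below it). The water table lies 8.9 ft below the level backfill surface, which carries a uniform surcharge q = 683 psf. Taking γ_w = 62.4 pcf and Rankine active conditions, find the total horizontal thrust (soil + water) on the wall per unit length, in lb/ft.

K_a = tan²(45° − φ/2) = 0.2389.
γ' = 120.2 − 62.4 = 57.80 pcf. h₂ = H − d_w = 15.8 ft.
σ'_h: at surface K_a·q = 163.2; at WT K_a(q+γd_w) = 391.6; at base K_a(q+γd_w+γ'h₂) = 609.8 psf.
P₁ = ½(163.2+391.6)×8.9 = 2469; P₂ = ½(391.6+609.8)×15.8 = 7911; P_w = ½γ_w h₂² = 7789.
Total = 2469+7911+7789 = 18170 lb/ft.

18200 lb/ft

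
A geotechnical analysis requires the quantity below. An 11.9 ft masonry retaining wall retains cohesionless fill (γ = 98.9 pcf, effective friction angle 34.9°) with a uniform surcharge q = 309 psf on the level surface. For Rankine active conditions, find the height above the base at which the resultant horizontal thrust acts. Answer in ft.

K_a = 0.2721.
Triangular part P₁ = ½K_aγH² = 1906 at H/3 = 3.967 ft; rectangular part P₂ = K_a q H = 1001 at H/2 = 5.950 ft.
ȳ = (P₁·3.967 + P₂·5.950)/(P₁+P₂) = 4.650 ft.

4.65 ft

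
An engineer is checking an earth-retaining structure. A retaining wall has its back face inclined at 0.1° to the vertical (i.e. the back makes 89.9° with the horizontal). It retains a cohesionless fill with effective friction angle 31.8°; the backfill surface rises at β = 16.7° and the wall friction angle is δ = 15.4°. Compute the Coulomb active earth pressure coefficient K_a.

0.355

K_a = sin²(α+φ) / [sin²α · sin(α−δ) · (1 + √{sin(φ+δ)sin(φ−β) / (sin(α−δ)sin(α+β))})²].
With α = 89.9°, φ = 31.8°, δ = 15.4°, β = 16.7°: K_a = 0.3549.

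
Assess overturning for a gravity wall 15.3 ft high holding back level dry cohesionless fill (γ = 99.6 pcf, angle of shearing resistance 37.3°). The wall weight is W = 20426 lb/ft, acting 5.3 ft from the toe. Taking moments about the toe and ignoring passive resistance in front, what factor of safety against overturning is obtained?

7.42

K_a = tan²(45° − 37.3°/2) = 0.2453.
P_a = ½K_aγH² = 0.5×0.2453×99.6×15.3² = 2860 lb/ft, acting at H/3 = 5.100 ft above the base.
Overturning moment M_o = P_a × H/3 = 2860 × 5.100 = 14590.
Resisting moment M_r = W × 5.3 = 20426 × 5.3 = 108300.
FS_overturning = M_r/M_o = 108300/14590 = 7.422.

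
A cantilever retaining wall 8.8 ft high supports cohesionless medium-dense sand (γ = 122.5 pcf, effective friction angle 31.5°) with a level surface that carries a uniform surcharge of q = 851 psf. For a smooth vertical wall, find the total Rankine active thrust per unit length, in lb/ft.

K_a = tan²(45° − φ/2) = 0.3136.
Soil triangle: ½ K_a γ H² = 0.5×0.3136×122.5×8.8² = 1488 lb/ft.
Surcharge rectangle: K_a q H = 0.3136×851×8.8 = 2349 lb/ft.
Total = 1488 + 2349 = 3836 lb/ft.

3840 lb/ft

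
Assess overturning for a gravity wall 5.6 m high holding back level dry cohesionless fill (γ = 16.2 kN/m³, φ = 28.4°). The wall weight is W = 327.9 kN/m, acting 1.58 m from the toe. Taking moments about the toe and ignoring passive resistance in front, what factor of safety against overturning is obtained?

K_a = tan²(45° − 28.4°/2) = 0.3554.
P_a = ½K_aγH² = 0.5×0.3554×16.2×5.6² = 90.27 kN/m, acting at H/3 = 1.867 m above the base.
Overturning moment M_o = P_a × H/3 = 90.27 × 1.867 = 168.5.
Resisting moment M_r = W × 1.58 = 327.9 × 1.58 = 518.1.
FS_overturning = M_r/M_o = 518.1/168.5 = 3.075.

3.07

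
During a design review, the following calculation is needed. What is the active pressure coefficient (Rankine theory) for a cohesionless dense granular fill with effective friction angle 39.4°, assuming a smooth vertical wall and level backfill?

0.223

K_a = (1 − sin φ)/(1 + sin φ) = (1 − sin 39.4°)/(1 + sin 39.4°) = 0.2234.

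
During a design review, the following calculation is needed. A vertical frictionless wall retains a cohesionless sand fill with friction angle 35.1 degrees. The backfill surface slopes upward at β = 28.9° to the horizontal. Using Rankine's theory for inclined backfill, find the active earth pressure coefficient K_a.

0.416

K_a = cos β · (cos β − √(cos²β − cos²φ)) / (cos β + √(cos²β − cos²φ)).
cos β = 0.8755, cos φ = 0.8181, √(cos²β − cos²φ) = 0.3116.
K_a = 0.8755 × (0.8755 − 0.3116)/(0.8755 + 0.3116) = 0.4159.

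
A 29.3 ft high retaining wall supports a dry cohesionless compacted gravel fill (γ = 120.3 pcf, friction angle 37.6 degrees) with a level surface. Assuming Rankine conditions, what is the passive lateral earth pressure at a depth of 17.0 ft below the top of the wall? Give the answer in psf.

8450 psf

K_p = (1 + sin φ)/(1 − sin φ) = 4.130.
σ_h = K_p γ z = 4.130 × 120.3 × 17.0 = 8446 psf.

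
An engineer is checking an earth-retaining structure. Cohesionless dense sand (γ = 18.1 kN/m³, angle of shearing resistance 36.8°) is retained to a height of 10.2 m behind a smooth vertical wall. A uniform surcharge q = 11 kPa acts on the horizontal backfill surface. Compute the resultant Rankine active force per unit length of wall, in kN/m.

264 kN/m

K_a = tan²(45° − φ/2) = 0.2508.
Soil triangle: ½ K_a γ H² = 0.5×0.2508×18.1×10.2² = 236.1 kN/m.
Surcharge rectangle: K_a q H = 0.2508×11×10.2 = 28.14 kN/m.
Total = 236.1 + 28.14 = 264.2 kN/m.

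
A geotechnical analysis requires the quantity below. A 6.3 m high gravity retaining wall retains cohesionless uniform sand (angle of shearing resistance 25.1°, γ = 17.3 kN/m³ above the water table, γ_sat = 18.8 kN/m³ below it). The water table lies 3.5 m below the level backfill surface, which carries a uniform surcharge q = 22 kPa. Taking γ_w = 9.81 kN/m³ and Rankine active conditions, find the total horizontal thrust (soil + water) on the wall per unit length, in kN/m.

220 kN/m

K_a = tan²(45° − φ/2) = 0.4043.
γ' = 18.8 − 9.81 = 8.990 kN/m³. h₂ = H − d_w = 2.8 m.
σ'_h: at surface K_a·q = 8.895; at WT K_a(q+γd_w) = 33.37; at base K_a(q+γd_w+γ'h₂) = 43.55 kPa.
P₁ = ½(8.895+33.37)×3.5 = 73.97; P₂ = ½(33.37+43.55)×2.8 = 107.7; P_w = ½γ_w h₂² = 38.46.
Total = 73.97+107.7+38.46 = 220.1 kN/m.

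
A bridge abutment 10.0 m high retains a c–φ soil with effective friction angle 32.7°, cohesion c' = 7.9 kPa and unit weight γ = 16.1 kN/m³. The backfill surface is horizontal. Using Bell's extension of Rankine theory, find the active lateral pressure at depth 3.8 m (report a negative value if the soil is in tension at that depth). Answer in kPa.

K_a = (1 − sin φ)/(1 + sin φ) = 0.2985.
σ_a = K_a γ z − 2c√K_a = 0.2985×16.1×3.8 − 2×7.9×0.5464 = 9.630 kPa.

9.63 kPa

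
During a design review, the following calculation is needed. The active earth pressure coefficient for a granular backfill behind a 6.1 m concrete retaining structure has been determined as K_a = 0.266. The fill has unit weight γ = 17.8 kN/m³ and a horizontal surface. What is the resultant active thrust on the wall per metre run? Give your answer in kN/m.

88.1 kN/m

P = ½ K_a γ H² = 0.5 × 0.266 × 17.8 × 6.1² = 88.09 kN/m.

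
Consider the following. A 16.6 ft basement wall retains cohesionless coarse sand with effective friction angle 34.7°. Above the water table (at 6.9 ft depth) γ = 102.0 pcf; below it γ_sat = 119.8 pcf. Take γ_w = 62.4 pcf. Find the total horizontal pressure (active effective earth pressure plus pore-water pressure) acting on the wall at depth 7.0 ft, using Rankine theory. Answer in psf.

201 psf

K_a = (1 − sin φ)/(1 + sin φ) = 0.2745.
γ' = 119.8 − 62.4 = 57.40 pcf.
Effective vertical stress at 7.0 ft: σ'_v = 102.0×6.9 + 57.40×0.1000 = 709.5 psf.
σ'_h = K_a σ'_v = 0.2745 × 709.5 = 194.7 psf; u = γ_w × 0.1000 = 6.240 psf.
Total σ_h = 194.7 + 6.240 = 201.0 psf.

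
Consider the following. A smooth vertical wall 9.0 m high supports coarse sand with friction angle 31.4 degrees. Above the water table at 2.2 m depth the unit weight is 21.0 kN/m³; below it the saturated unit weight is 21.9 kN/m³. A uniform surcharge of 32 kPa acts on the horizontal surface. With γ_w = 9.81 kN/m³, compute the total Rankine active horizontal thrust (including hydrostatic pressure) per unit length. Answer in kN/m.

K_a = tan²(45° − φ/2) = 0.3149.
γ' = 21.9 − 9.81 = 12.09 kN/m³. h₂ = H − d_w = 6.8 m.
σ'_h: at surface K_a·q = 10.08; at WT K_a(q+γd_w) = 24.63; at base K_a(q+γd_w+γ'h₂) = 50.52 kPa.
P₁ = ½(10.08+24.63)×2.2 = 38.17; P₂ = ½(24.63+50.52)×6.8 = 255.5; P_w = ½γ_w h₂² = 226.8.
Total = 38.17+255.5+226.8 = 520.5 kN/m.

520 kN/m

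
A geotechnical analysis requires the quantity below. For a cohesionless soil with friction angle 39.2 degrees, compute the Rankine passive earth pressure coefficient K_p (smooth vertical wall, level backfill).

K_p = (1 + sin φ)/(1 − sin φ) = tan²(45° + 39.2°/2) = 4.435.

4.44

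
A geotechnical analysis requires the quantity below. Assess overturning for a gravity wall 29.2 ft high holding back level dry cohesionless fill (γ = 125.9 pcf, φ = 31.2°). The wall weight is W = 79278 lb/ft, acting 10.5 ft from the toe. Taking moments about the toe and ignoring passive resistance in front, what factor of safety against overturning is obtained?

K_a = tan²(45° − 31.2°/2) = 0.3175.
P_a = ½K_aγH² = 0.5×0.3175×125.9×29.2² = 17040 lb/ft, acting at H/3 = 9.733 ft above the base.
Overturning moment M_o = P_a × H/3 = 17040 × 9.733 = 165900.
Resisting moment M_r = W × 10.5 = 79278 × 10.5 = 832400.
FS_overturning = M_r/M_o = 832400/165900 = 5.019.

5.02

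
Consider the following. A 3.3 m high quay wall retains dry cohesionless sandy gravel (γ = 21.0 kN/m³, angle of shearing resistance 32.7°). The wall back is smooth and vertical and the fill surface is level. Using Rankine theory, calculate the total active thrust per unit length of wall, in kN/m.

K_a = tan²(45° − φ/2) = 0.2985.
P_a = ½ K_a γ H² = 0.5 × 0.2985 × 21.0 × 3.3² = 34.13 kN/m.

34.1 kN/m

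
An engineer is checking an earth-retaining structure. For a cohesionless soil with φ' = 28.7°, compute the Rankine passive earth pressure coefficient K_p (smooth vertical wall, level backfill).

K_p = (1 + sin φ)/(1 − sin φ) = tan²(45° + 28.7°/2) = 2.848.

2.85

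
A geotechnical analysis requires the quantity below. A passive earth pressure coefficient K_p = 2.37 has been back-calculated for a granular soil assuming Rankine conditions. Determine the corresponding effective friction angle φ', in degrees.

K_p = (1+sin φ)/(1−sin φ) ⇒ sin φ = (K_p − 1)/(K_p + 1) = 0.4065.
φ = arcsin(0.4065) = 23.99°.

24.0°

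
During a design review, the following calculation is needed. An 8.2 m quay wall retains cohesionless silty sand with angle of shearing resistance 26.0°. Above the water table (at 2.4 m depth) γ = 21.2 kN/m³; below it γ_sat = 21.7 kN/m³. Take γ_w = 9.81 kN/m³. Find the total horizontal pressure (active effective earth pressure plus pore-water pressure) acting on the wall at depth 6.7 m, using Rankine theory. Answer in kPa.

82.0 kPa

K_a = (1 − sin φ)/(1 + sin φ) = 0.3905.
γ' = 21.7 − 9.81 = 11.89 kN/m³.
Effective vertical stress at 6.7 m: σ'_v = 21.2×2.4 + 11.89×4.30 = 102.0 kPa.
σ'_h = K_a σ'_v = 0.3905 × 102.0 = 39.83 kPa; u = γ_w × 4.30 = 42.18 kPa.
Total σ_h = 39.83 + 42.18 = 82.01 kPa.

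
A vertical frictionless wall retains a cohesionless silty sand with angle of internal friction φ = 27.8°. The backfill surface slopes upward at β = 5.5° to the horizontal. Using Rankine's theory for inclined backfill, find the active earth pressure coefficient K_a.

0.370

K_a = cos β · (cos β − √(cos²β − cos²φ)) / (cos β + √(cos²β − cos²φ)).
cos β = 0.9954, cos φ = 0.8846, √(cos²β − cos²φ) = 0.4564.
K_a = 0.9954 × (0.9954 − 0.4564)/(0.9954 + 0.4564) = 0.3695.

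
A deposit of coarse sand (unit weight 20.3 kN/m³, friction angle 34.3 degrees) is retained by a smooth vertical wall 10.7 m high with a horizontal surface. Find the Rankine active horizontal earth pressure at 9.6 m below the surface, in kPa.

54.4 kPa

K_a = (1 − sin φ)/(1 + sin φ) = 0.2792.
σ_h = K_a γ z = 0.2792 × 20.3 × 9.6 = 54.40 kPa.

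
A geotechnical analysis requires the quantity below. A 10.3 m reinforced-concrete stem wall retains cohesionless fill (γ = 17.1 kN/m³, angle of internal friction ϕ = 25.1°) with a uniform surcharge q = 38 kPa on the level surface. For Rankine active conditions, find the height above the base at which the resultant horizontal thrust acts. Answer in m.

3.95 m

K_a = 0.4043.
Triangular part P₁ = ½K_aγH² = 366.7 at H/3 = 3.433 m; rectangular part P₂ = K_a q H = 158.2 at H/2 = 5.150 m.
ȳ = (P₁·3.433 + P₂·5.150)/(P₁+P₂) = 3.951 m.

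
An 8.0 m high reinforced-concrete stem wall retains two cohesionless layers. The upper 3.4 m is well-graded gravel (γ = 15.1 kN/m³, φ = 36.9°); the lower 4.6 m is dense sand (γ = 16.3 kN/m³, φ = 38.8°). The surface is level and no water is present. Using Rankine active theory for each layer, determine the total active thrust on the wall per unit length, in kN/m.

K_a1 = tan²(45°−36.9°/2) = 0.2497; K_a2 = tan²(45°−38.8°/2) = 0.2296.
Layer 1: σ at base = K_a1 γ₁ h₁ = 12.82 kPa; P₁ = ½×12.82×3.4 = 21.79.
Layer 2: σ_v at top = γ₁h₁ = 51.34; σ_h top = K_a2×51.34 = 11.79; σ_h base = K_a2×(51.34+16.3×4.6) = 29.00.
P₂ = ½(11.79+29.00)×4.6 = 93.80. Total P_a = 21.79+93.80 = 115.6 kN/m.

116 kN/m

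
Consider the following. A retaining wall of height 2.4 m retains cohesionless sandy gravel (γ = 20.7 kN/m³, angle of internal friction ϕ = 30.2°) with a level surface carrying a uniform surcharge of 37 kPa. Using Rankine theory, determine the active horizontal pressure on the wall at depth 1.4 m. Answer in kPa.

21.8 kPa

K_a = (1 − sin φ)/(1 + sin φ) = 0.3307.
σ_v = γz + q = 20.7 × 1.4 + 37 = 65.98 kPa.
σ_h = K_a σ_v = 0.3307 × 65.98 = 21.82 kPa.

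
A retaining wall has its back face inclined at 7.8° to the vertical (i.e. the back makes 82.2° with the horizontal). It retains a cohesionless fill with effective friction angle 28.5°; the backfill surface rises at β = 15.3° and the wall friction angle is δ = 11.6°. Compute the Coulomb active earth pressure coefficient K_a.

K_a = sin²(α+φ) / [sin²α · sin(α−δ) · (1 + √{sin(φ+δ)sin(φ−β) / (sin(α−δ)sin(α+β))})²].
With α = 82.2°, φ = 28.5°, δ = 11.6°, β = 15.3°: K_a = 0.4846.

0.485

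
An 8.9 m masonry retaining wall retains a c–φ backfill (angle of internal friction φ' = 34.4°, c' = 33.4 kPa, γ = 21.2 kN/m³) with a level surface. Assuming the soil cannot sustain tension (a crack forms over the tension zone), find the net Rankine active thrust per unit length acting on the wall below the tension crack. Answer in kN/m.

25.2 kN/m

K_a = 0.2780; √K_a = 0.5272.
Tension-crack depth z_c = 2c/(γ√K_a) = 2×33.4/(21.2×0.5272) = 5.976 m.
σ_a at base = K_a γ H − 2c√K_a = 0.2780×21.2×8.9 − 2×33.4×0.5272 = 17.23 kPa.
P_a = ½ × 17.23 × (H − z_c) = 0.5×17.23×2.924 = 25.19 kN/m.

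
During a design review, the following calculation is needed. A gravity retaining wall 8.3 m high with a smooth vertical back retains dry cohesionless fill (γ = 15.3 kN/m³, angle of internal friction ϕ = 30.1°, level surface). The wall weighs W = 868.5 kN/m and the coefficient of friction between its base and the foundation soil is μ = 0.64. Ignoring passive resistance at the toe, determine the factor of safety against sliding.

3.18

K_a = tan²(45° − 30.1°/2) = 0.3320.
P_a = ½K_aγH² = 0.5×0.3320×15.3×8.3² = 175.0 kN/m, acting at H/3 = 2.767 m above the base.
FS_sliding = μW / P_a = 0.64×868.5 / 175.0 = 3.177.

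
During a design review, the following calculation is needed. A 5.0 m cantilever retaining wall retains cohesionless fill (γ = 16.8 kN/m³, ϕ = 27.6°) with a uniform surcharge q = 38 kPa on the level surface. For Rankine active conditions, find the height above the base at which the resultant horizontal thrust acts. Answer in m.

2.06 m

K_a = 0.3668.
Triangular part P₁ = ½K_aγH² = 77.02 at H/3 = 1.667 m; rectangular part P₂ = K_a q H = 69.69 at H/2 = 2.500 m.
ȳ = (P₁·1.667 + P₂·2.500)/(P₁+P₂) = 2.063 m.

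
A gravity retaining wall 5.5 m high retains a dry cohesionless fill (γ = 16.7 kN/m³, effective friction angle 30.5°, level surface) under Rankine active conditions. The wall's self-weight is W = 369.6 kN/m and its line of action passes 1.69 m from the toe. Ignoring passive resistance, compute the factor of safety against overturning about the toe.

K_a = tan²(45° − 30.5°/2) = 0.3267.
P_a = ½K_aγH² = 0.5×0.3267×16.7×5.5² = 82.51 kN/m, acting at H/3 = 1.833 m above the base.
Overturning moment M_o = P_a × H/3 = 82.51 × 1.833 = 151.3.
Resisting moment M_r = W × 1.69 = 369.6 × 1.69 = 624.6.
FS_overturning = M_r/M_o = 624.6/151.3 = 4.129.

4.13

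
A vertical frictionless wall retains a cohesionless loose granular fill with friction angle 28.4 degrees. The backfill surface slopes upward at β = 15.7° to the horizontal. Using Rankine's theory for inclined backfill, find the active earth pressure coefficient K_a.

K_a = cos β · (cos β − √(cos²β − cos²φ)) / (cos β + √(cos²β − cos²φ)).
cos β = 0.9627, cos φ = 0.8796, √(cos²β − cos²φ) = 0.3911.
K_a = 0.9627 × (0.9627 − 0.3911)/(0.9627 + 0.3911) = 0.4064.

0.406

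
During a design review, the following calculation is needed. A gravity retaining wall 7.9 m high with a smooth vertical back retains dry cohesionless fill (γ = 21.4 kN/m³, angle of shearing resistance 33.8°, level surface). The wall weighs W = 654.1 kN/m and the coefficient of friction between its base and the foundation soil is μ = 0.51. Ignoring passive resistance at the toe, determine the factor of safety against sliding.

1.75

K_a = tan²(45° − 33.8°/2) = 0.2851.
P_a = ½K_aγH² = 0.5×0.2851×21.4×7.9² = 190.4 kN/m, acting at H/3 = 2.633 m above the base.
FS_sliding = μW / P_a = 0.51×654.1 / 190.4 = 1.752.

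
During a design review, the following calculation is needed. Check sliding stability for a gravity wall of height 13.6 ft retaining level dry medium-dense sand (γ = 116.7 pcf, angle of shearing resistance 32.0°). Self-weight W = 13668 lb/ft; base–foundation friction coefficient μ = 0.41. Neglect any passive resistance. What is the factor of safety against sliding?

K_a = tan²(45° − 32.0°/2) = 0.3073.
P_a = ½K_aγH² = 0.5×0.3073×116.7×13.6² = 3316 lb/ft, acting at H/3 = 4.533 ft above the base.
FS_sliding = μW / P_a = 0.41×13668 / 3316 = 1.690.

1.69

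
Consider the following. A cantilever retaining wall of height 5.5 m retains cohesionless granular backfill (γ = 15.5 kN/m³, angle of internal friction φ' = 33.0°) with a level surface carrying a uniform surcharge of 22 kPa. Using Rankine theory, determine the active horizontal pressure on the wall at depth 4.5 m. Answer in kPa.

27.0 kPa

K_a = (1 − sin φ)/(1 + sin φ) = 0.2948.
σ_v = γz + q = 15.5 × 4.5 + 22 = 91.75 kPa.
σ_h = K_a σ_v = 0.2948 × 91.75 = 27.05 kPa.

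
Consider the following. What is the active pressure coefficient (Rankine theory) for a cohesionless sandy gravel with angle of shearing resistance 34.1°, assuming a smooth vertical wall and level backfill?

0.282

K_a = (1 − sin φ)/(1 + sin φ) = (1 − sin 34.1°)/(1 + sin 34.1°) = 0.2815.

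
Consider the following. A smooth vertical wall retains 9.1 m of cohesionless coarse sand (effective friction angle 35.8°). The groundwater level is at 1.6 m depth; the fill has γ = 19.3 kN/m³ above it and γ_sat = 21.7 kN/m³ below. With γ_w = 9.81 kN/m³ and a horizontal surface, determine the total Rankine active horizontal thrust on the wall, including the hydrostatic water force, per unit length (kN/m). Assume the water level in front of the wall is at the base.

K_a = tan²(45° − φ/2) = 0.2619.
γ' = 21.7 − 9.81 = 11.89 kN/m³. Depth below WT = 7.5 m.
σ'_h at WT = K_a γ d_w = 8.086 kPa; at base = 8.086 + K_a γ' × 7.5 = 31.44 kPa.
P₁ (0–1.6 m) = ½×8.086×1.6 = 6.469. P₂ (1.6–9.1 m) = ½(8.086+31.44)×7.5 = 148.2.
P_w = ½ γ_w h₂² = 0.5×9.81×7.5² = 275.9. Total = 6.469+148.2+275.9 = 430.6 kN/m.

431 kN/m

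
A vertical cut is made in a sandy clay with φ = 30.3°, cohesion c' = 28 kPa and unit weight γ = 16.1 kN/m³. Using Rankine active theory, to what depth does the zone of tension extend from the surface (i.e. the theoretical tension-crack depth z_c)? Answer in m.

K_a = tan²(45° − 30.3°/2) = 0.3293; √K_a = 0.5739.
The active pressure is zero where K_a γ z = 2c√K_a, so z_c = 2c/(γ√K_a) = 2×28/(16.1×0.5739) = 6.061 m.

6.06 m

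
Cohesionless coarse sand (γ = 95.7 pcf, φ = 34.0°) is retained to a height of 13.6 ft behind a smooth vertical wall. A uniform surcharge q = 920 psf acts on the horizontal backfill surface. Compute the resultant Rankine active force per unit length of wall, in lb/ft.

K_a = tan²(45° − φ/2) = 0.2827.
Soil triangle: ½ K_a γ H² = 0.5×0.2827×95.7×13.6² = 2502 lb/ft.
Surcharge rectangle: K_a q H = 0.2827×920×13.6 = 3537 lb/ft.
Total = 2502 + 3537 = 6039 lb/ft.

6040 lb/ft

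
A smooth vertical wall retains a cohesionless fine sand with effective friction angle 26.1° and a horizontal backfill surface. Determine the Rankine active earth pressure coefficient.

0.389

K_a = (1 − sin φ)/(1 + sin φ) = (1 − sin 26.1°)/(1 + sin 26.1°) = 0.3889.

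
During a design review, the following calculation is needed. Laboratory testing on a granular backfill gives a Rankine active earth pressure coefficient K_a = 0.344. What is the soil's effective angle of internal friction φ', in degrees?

29.2°

K_a = tan²(45° − φ/2) ⇒ 45° − φ/2 = arctan(√0.344) = 30.39°.
φ = 2(45° − 30.39°) = 29.22°.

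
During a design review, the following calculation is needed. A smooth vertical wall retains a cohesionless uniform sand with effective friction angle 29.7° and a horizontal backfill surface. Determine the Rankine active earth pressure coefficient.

0.337

K_a = (1 − sin φ)/(1 + sin φ) = (1 − sin 29.7°)/(1 + sin 29.7°) = 0.3374.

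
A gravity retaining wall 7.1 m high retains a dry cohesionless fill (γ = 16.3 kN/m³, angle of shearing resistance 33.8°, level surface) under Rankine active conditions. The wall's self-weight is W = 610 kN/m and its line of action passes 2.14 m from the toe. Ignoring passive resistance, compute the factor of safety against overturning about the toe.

K_a = tan²(45° − 33.8°/2) = 0.2851.
P_a = ½K_aγH² = 0.5×0.2851×16.3×7.1² = 117.1 kN/m, acting at H/3 = 2.367 m above the base.
Overturning moment M_o = P_a × H/3 = 117.1 × 2.367 = 277.2.
Resisting moment M_r = W × 2.14 = 610 × 2.14 = 1305.
FS_overturning = M_r/M_o = 1305/277.2 = 4.709.

4.71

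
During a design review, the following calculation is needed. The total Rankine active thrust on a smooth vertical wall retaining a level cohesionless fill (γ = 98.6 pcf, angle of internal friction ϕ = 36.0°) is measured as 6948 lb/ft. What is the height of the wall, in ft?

K_a = 0.2596. P_a = ½ K_a γ H² ⇒ H = √(2P_a/(K_a γ)).
H = √(2×6948/(0.2596×98.6)) = 23.30 ft.

23.3 ft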